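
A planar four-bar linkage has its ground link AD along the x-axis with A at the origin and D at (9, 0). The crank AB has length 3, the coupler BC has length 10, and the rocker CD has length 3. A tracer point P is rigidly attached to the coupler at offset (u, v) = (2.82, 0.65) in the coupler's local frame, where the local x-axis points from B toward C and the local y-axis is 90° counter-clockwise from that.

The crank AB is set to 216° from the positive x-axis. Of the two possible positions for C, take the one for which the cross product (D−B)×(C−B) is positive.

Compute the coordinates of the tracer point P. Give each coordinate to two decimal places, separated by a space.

-0.07 -0.09

A=(0,0), D=(9.00,0)
B = A + 3.00·(cos216°, sin216°) = (-2.4271, -1.7634)
|BD| = 11.5623
circle(B,10.00) ∩ circle(D,3.00): a=9.7164, h=2.3648
  candidates: C₊=(6.8150,2.0557) cross=27.343; C₋=(7.5363,-2.6187) cross=-27.343
  mode + wants cross > 0 → take C=(6.8150,2.0557) (cross=27.343)
ex = (C−B)/|BC| = (0.9242,0.3819); ey = (-0.3819,0.9242)
P = B + 2.82·ex + 0.65·ey = (-0.0690,-0.0857)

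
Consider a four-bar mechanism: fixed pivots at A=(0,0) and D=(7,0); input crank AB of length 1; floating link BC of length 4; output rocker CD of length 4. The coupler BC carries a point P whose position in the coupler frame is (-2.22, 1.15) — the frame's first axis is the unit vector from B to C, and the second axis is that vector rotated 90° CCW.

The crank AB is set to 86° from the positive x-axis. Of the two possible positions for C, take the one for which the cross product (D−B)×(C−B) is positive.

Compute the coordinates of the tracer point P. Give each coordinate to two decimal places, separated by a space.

-2.41 1.29

A=(0,0), D=(7.00,0)
B = A + 1.00·(cos86°, sin86°) = (0.0698, 0.9976)
|BD| = 7.0017
circle(B,4.00) ∩ circle(D,4.00): a=3.5008, h=1.9350
  candidates: C₊=(3.8106,2.4140) cross=13.548; C₋=(3.2592,-1.4165) cross=-13.548
  mode + wants cross > 0 → take C=(3.8106,2.4140) (cross=13.548)
ex = (C−B)/|BC| = (0.9352,0.3541); ey = (-0.3541,0.9352)
P = B + -2.22·ex + 1.15·ey = (-2.4136,1.2869)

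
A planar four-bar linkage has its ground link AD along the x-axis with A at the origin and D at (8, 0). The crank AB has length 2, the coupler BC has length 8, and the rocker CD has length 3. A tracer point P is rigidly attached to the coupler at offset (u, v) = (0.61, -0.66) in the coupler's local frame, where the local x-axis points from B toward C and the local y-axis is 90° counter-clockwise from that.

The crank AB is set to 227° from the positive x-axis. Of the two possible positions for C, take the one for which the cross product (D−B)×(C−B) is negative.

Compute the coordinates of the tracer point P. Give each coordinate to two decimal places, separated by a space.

A=(0,0), D=(8.00,0)
B = A + 2.00·(cos227°, sin227°) = (-1.3640, -1.4627)
|BD| = 9.4775
circle(B,8.00) ∩ circle(D,3.00): a=7.6404, h=2.3717
  candidates: C₊=(5.8188,2.0597) cross=22.478; C₋=(6.5509,-2.6268) cross=-22.478
  mode - wants cross < 0 → take C=(6.5509,-2.6268) (cross=-22.478)
ex = (C−B)/|BC| = (0.9894,-0.1455); ey = (0.1455,0.9894)
P = B + 0.61·ex + -0.66·ey = (-0.8565,-2.2044)

-0.86 -2.20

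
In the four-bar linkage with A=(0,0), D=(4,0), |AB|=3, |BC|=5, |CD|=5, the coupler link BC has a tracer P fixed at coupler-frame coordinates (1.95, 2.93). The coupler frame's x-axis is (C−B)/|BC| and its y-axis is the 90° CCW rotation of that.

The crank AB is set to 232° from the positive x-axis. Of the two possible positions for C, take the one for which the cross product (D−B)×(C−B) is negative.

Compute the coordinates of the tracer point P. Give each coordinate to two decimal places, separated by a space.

1.28 -0.74

A=(0,0), D=(4.00,0)
B = A + 3.00·(cos232°, sin232°) = (-1.8470, -2.3640)
|BD| = 6.3068
circle(B,5.00) ∩ circle(D,5.00): a=3.1534, h=3.8802
  candidates: C₊=(-0.3779,2.4153) cross=24.472; C₋=(2.5310,-4.7793) cross=-24.472
  mode - wants cross < 0 → take C=(2.5310,-4.7793) (cross=-24.472)
ex = (C−B)/|BC| = (0.8756,-0.4831); ey = (0.4831,0.8756)
P = B + 1.95·ex + 2.93·ey = (1.2758,-0.7405)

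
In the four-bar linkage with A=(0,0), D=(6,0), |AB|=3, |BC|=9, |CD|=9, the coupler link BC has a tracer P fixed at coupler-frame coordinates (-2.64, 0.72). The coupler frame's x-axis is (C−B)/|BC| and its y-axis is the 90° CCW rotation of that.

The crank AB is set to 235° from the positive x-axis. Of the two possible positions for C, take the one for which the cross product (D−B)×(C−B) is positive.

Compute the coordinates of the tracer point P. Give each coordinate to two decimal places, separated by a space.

-2.85 -4.95

A=(0,0), D=(6.00,0)
B = A + 3.00·(cos235°, sin235°) = (-1.7207, -2.4575)
|BD| = 8.1024
circle(B,9.00) ∩ circle(D,9.00): a=4.0512, h=8.0367
  candidates: C₊=(-0.2979,6.4294) cross=65.116; C₋=(4.5772,-8.8868) cross=-65.116
  mode + wants cross > 0 → take C=(-0.2979,6.4294) (cross=65.116)
ex = (C−B)/|BC| = (0.1581,0.9874); ey = (-0.9874,0.1581)
P = B + -2.64·ex + 0.72·ey = (-2.8490,-4.9504)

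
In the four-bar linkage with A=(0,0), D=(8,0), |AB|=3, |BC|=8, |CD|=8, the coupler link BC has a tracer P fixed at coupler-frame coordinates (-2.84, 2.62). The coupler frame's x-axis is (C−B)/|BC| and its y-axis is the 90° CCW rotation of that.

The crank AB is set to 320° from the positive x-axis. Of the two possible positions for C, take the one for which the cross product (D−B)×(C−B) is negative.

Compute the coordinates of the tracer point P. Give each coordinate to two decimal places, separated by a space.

2.43 1.93

A=(0,0), D=(8.00,0)
B = A + 3.00·(cos320°, sin320°) = (2.2981, -1.9284)
|BD| = 6.0191
circle(B,8.00) ∩ circle(D,8.00): a=3.0096, h=7.4123
  candidates: C₊=(2.7744,6.0575) cross=44.616; C₋=(7.5238,-7.9858) cross=-44.616
  mode - wants cross < 0 → take C=(7.5238,-7.9858) (cross=-44.616)
ex = (C−B)/|BC| = (0.6532,-0.7572); ey = (0.7572,0.6532)
P = B + -2.84·ex + 2.62·ey = (2.4268,1.9334)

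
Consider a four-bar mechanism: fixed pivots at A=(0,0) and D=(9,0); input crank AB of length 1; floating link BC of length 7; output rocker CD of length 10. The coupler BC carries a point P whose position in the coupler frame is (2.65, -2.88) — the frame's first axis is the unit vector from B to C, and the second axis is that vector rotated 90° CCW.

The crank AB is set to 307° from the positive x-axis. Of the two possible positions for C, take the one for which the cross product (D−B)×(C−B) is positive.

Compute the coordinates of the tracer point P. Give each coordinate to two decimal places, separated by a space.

A=(0,0), D=(9.00,0)
B = A + 1.00·(cos307°, sin307°) = (0.6018, -0.7986)
|BD| = 8.4361
circle(B,7.00) ∩ circle(D,10.00): a=1.1953, h=6.8972
  candidates: C₊=(1.1388,6.1807) cross=58.185; C₋=(2.4447,-7.5517) cross=-58.185
  mode + wants cross > 0 → take C=(1.1388,6.1807) (cross=58.185)
ex = (C−B)/|BC| = (0.0767,0.9971); ey = (-0.9971,0.0767)
P = B + 2.65·ex + -2.88·ey = (3.6766,1.6226)

3.68 1.62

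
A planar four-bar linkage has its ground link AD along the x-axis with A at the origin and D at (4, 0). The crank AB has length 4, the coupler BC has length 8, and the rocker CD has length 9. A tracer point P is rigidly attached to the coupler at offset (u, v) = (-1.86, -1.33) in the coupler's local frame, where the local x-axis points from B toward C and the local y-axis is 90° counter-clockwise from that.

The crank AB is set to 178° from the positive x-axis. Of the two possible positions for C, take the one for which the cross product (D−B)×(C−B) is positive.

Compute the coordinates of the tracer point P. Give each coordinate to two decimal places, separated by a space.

-3.48 -2.09

A=(0,0), D=(4.00,0)
B = A + 4.00·(cos178°, sin178°) = (-3.9976, 0.1396)
|BD| = 7.9988
circle(B,8.00) ∩ circle(D,9.00): a=2.9367, h=7.4415
  candidates: C₊=(-0.9314,7.5287) cross=59.523; C₋=(-1.1912,-7.3520) cross=-59.523
  mode + wants cross > 0 → take C=(-0.9314,7.5287) (cross=59.523)
ex = (C−B)/|BC| = (0.3833,0.9236); ey = (-0.9236,0.3833)
P = B + -1.86·ex + -1.33·ey = (-3.4820,-2.0881)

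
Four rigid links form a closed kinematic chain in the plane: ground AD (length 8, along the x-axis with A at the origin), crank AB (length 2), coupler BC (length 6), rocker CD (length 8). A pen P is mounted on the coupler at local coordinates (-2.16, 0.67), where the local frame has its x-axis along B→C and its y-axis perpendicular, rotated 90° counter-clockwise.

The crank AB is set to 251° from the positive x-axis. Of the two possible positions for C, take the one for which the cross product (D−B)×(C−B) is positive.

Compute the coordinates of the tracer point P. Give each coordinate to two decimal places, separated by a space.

-1.89 -3.78

A=(0,0), D=(8.00,0)
B = A + 2.00·(cos251°, sin251°) = (-0.6511, -1.8910)
|BD| = 8.8554
circle(B,6.00) ∩ circle(D,8.00): a=2.8467, h=5.2817
  candidates: C₊=(1.0021,3.8767) cross=46.771; C₋=(3.2578,-6.4430) cross=-46.771
  mode + wants cross > 0 → take C=(1.0021,3.8767) (cross=46.771)
ex = (C−B)/|BC| = (0.2755,0.9613); ey = (-0.9613,0.2755)
P = B + -2.16·ex + 0.67·ey = (-1.8904,-3.7828)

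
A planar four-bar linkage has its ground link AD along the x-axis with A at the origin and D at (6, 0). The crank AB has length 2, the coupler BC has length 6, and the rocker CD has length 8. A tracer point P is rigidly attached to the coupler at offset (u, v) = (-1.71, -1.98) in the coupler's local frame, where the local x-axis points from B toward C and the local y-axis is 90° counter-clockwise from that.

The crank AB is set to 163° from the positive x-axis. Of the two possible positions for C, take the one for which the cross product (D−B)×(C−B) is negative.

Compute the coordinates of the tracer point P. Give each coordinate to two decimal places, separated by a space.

-4.31 1.63

A=(0,0), D=(6.00,0)
B = A + 2.00·(cos163°, sin163°) = (-1.9126, 0.5847)
|BD| = 7.9342
circle(B,6.00) ∩ circle(D,8.00): a=2.2026, h=5.5811
  candidates: C₊=(0.6953,5.9883) cross=44.281; C₋=(-0.1273,-5.1435) cross=-44.281
  mode - wants cross < 0 → take C=(-0.1273,-5.1435) (cross=-44.281)
ex = (C−B)/|BC| = (0.2975,-0.9547); ey = (0.9547,0.2975)
P = B + -1.71·ex + -1.98·ey = (-4.3117,1.6282)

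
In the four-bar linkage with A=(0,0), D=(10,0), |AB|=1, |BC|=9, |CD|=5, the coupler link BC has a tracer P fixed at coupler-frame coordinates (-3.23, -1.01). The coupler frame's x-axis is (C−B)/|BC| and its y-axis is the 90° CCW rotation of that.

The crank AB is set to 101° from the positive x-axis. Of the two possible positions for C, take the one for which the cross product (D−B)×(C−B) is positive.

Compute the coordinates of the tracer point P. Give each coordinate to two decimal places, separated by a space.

-2.74 -1.24

A=(0,0), D=(10.00,0)
B = A + 1.00·(cos101°, sin101°) = (-0.1908, 0.9816)
|BD| = 10.2380
circle(B,9.00) ∩ circle(D,5.00): a=7.8539, h=4.3950
  candidates: C₊=(8.0483,4.6034) cross=44.996; C₋=(7.2055,-4.1462) cross=-44.996
  mode + wants cross > 0 → take C=(8.0483,4.6034) (cross=44.996)
ex = (C−B)/|BC| = (0.9155,0.4024); ey = (-0.4024,0.9155)
P = B + -3.23·ex + -1.01·ey = (-2.7413,-1.2428)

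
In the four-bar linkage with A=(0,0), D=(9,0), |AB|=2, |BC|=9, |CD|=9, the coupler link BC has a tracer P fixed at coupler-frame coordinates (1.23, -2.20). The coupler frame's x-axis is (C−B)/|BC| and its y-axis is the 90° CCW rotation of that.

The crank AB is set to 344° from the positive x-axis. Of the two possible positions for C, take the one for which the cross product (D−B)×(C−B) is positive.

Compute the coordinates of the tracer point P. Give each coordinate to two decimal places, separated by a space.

4.40 -0.09

A=(0,0), D=(9.00,0)
B = A + 2.00·(cos344°, sin344°) = (1.9225, -0.5513)
|BD| = 7.0989
circle(B,9.00) ∩ circle(D,9.00): a=3.5495, h=8.2705
  candidates: C₊=(4.8190,7.9699) cross=58.712; C₋=(6.1035,-8.5212) cross=-58.712
  mode + wants cross > 0 → take C=(4.8190,7.9699) (cross=58.712)
ex = (C−B)/|BC| = (0.3218,0.9468); ey = (-0.9468,0.3218)
P = B + 1.23·ex + -2.20·ey = (4.4013,-0.0947)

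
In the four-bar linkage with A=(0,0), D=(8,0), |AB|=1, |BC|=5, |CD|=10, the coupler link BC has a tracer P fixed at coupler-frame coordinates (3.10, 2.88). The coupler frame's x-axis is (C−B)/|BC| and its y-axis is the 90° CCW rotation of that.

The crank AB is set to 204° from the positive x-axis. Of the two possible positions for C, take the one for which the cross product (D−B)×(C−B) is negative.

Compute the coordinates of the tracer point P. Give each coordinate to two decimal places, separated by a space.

A=(0,0), D=(8.00,0)
B = A + 1.00·(cos204°, sin204°) = (-0.9135, -0.4067)
|BD| = 8.9228
circle(B,5.00) ∩ circle(D,10.00): a=0.2587, h=4.9933
  candidates: C₊=(-0.8827,4.5932) cross=44.554; C₋=(-0.4275,-5.3831) cross=-44.554
  mode - wants cross < 0 → take C=(-0.4275,-5.3831) (cross=-44.554)
ex = (C−B)/|BC| = (0.0972,-0.9953); ey = (0.9953,0.0972)
P = B + 3.10·ex + 2.88·ey = (2.2542,-3.2121)

2.25 -3.21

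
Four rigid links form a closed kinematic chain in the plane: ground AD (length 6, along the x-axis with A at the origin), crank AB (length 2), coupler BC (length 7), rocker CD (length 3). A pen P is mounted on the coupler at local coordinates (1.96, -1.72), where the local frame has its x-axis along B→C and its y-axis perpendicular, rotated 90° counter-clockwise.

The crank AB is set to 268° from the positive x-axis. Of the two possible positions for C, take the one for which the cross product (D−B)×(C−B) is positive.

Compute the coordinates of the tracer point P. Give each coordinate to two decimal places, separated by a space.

2.54 -1.89

A=(0,0), D=(6.00,0)
B = A + 2.00·(cos268°, sin268°) = (-0.0698, -1.9988)
|BD| = 6.3904
circle(B,7.00) ∩ circle(D,3.00): a=6.3249, h=2.9993
  candidates: C₊=(4.9996,2.8283) cross=19.167; C₋=(6.8759,-2.8693) cross=-19.167
  mode + wants cross > 0 → take C=(4.9996,2.8283) (cross=19.167)
ex = (C−B)/|BC| = (0.7242,0.6896); ey = (-0.6896,0.7242)
P = B + 1.96·ex + -1.72·ey = (2.5357,-1.8928)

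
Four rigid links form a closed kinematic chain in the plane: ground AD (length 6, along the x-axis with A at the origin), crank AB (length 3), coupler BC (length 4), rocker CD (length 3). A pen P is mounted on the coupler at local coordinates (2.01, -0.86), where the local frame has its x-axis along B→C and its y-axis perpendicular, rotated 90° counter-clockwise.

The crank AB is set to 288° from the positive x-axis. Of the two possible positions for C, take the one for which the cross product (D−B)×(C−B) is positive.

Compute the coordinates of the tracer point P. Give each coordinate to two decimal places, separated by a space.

A=(0,0), D=(6.00,0)
B = A + 3.00·(cos288°, sin288°) = (0.9271, -2.8532)
|BD| = 5.8203
circle(B,4.00) ∩ circle(D,3.00): a=3.5115, h=1.9156
  candidates: C₊=(3.0486,0.5378) cross=11.149; C₋=(4.9267,-2.8014) cross=-11.149
  mode + wants cross > 0 → take C=(3.0486,0.5378) (cross=11.149)
ex = (C−B)/|BC| = (0.5304,0.8478); ey = (-0.8478,0.5304)
P = B + 2.01·ex + -0.86·ey = (2.7222,-1.6053)

2.72 -1.61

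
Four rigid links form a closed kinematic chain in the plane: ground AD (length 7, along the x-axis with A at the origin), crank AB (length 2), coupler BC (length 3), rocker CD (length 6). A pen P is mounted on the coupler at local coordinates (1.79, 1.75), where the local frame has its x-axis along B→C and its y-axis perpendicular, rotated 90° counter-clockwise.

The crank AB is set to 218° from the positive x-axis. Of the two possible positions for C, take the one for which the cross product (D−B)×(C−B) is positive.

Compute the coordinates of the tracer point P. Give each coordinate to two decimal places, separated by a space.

A=(0,0), D=(7.00,0)
B = A + 2.00·(cos218°, sin218°) = (-1.5760, -1.2313)
|BD| = 8.6640
circle(B,3.00) ∩ circle(D,6.00): a=2.7738, h=1.1428
  candidates: C₊=(1.0072,0.2941) cross=9.901; C₋=(1.3320,-1.9683) cross=-9.901
  mode + wants cross > 0 → take C=(1.0072,0.2941) (cross=9.901)
ex = (C−B)/|BC| = (0.8611,0.5085); ey = (-0.5085,0.8611)
P = B + 1.79·ex + 1.75·ey = (-0.9245,1.1857)

-0.92 1.19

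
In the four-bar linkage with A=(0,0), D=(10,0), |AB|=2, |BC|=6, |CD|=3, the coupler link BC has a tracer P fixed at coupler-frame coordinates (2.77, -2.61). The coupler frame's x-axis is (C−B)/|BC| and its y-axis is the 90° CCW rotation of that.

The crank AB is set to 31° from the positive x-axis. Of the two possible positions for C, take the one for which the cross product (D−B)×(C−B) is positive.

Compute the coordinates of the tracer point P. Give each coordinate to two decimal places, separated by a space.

A=(0,0), D=(10.00,0)
B = A + 2.00·(cos31°, sin31°) = (1.7143, 1.0301)
|BD| = 8.3494
circle(B,6.00) ∩ circle(D,3.00): a=5.7916, h=1.5676
  candidates: C₊=(7.6551,1.8712) cross=13.089; C₋=(7.2683,-1.2401) cross=-13.089
  mode + wants cross > 0 → take C=(7.6551,1.8712) (cross=13.089)
ex = (C−B)/|BC| = (0.9901,0.1402); ey = (-0.1402,0.9901)
P = B + 2.77·ex + -2.61·ey = (4.8229,-1.1658)

4.82 -1.17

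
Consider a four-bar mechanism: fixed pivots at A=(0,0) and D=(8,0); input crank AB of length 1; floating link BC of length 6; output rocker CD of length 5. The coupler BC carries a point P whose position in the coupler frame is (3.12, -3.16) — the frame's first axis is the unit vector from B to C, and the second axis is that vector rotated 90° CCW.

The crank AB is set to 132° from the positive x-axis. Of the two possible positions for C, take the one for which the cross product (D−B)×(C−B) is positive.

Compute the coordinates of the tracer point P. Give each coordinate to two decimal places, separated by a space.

A=(0,0), D=(8.00,0)
B = A + 1.00·(cos132°, sin132°) = (-0.6691, 0.7431)
|BD| = 8.7009
circle(B,6.00) ∩ circle(D,5.00): a=4.9826, h=3.3427
  candidates: C₊=(4.5807,3.6481) cross=29.085; C₋=(4.0097,-3.0129) cross=-29.085
  mode + wants cross > 0 → take C=(4.5807,3.6481) (cross=29.085)
ex = (C−B)/|BC| = (0.8750,0.4842); ey = (-0.4842,0.8750)
P = B + 3.12·ex + -3.16·ey = (3.5908,-0.5112)

3.59 -0.51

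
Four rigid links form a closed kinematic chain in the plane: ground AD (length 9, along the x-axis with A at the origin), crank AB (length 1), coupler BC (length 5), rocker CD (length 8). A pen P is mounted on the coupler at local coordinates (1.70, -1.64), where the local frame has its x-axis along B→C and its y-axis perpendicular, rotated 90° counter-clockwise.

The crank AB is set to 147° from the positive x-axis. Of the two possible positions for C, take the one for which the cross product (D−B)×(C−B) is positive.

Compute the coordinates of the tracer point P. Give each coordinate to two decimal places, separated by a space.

A=(0,0), D=(9.00,0)
B = A + 1.00·(cos147°, sin147°) = (-0.8387, 0.5446)
|BD| = 9.8537
circle(B,5.00) ∩ circle(D,8.00): a=2.9479, h=4.0385
  candidates: C₊=(2.3280,4.4141) cross=39.795; C₋=(1.8815,-3.6507) cross=-39.795
  mode + wants cross > 0 → take C=(2.3280,4.4141) (cross=39.795)
ex = (C−B)/|BC| = (0.6333,0.7739); ey = (-0.7739,0.6333)
P = B + 1.70·ex + -1.64·ey = (1.5072,0.8216)

1.51 0.82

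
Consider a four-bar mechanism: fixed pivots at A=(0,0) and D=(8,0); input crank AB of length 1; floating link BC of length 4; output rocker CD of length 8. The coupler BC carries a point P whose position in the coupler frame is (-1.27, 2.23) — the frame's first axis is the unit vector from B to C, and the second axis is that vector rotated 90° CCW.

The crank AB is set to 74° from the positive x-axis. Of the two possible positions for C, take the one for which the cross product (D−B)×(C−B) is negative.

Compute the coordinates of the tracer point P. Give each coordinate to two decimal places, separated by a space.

2.40 2.40

A=(0,0), D=(8.00,0)
B = A + 1.00·(cos74°, sin74°) = (0.2756, 0.9613)
|BD| = 7.7839
circle(B,4.00) ∩ circle(D,8.00): a=0.8087, h=3.9174
  candidates: C₊=(1.5619,4.7488) cross=30.493; C₋=(0.5944,-3.0260) cross=-30.493
  mode - wants cross < 0 → take C=(0.5944,-3.0260) (cross=-30.493)
ex = (C−B)/|BC| = (0.0797,-0.9968); ey = (0.9968,0.0797)
P = B + -1.27·ex + 2.23·ey = (2.3973,2.4049)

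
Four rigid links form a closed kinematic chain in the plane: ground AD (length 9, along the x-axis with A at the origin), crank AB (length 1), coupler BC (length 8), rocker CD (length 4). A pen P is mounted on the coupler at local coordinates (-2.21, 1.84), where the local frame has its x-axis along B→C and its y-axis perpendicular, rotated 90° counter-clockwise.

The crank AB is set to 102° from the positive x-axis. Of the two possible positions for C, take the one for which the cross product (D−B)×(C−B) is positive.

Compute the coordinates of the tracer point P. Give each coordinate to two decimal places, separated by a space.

A=(0,0), D=(9.00,0)
B = A + 1.00·(cos102°, sin102°) = (-0.2079, 0.9781)
|BD| = 9.2597
circle(B,8.00) ∩ circle(D,4.00): a=7.2217, h=3.4419
  candidates: C₊=(7.3370,3.6379) cross=31.871; C₋=(6.6098,-3.2073) cross=-31.871
  mode + wants cross > 0 → take C=(7.3370,3.6379) (cross=31.871)
ex = (C−B)/|BC| = (0.9431,0.3325); ey = (-0.3325,0.9431)
P = B + -2.21·ex + 1.84·ey = (-2.9039,1.9787)

-2.90 1.98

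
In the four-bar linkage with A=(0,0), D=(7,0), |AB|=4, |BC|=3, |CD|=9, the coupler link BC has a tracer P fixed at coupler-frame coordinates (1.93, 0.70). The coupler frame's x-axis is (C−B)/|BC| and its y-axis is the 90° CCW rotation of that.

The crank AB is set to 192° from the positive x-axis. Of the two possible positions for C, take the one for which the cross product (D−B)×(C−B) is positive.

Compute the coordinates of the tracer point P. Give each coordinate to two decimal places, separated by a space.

A=(0,0), D=(7.00,0)
B = A + 4.00·(cos192°, sin192°) = (-3.9126, -0.8316)
|BD| = 10.9442
circle(B,3.00) ∩ circle(D,9.00): a=2.1827, h=2.0581
  candidates: C₊=(-1.8926,1.3864) cross=22.524; C₋=(-1.5798,-2.7179) cross=-22.524
  mode + wants cross > 0 → take C=(-1.8926,1.3864) (cross=22.524)
ex = (C−B)/|BC| = (0.6733,0.7393); ey = (-0.7393,0.6733)
P = B + 1.93·ex + 0.70·ey = (-3.1306,1.0666)

-3.13 1.07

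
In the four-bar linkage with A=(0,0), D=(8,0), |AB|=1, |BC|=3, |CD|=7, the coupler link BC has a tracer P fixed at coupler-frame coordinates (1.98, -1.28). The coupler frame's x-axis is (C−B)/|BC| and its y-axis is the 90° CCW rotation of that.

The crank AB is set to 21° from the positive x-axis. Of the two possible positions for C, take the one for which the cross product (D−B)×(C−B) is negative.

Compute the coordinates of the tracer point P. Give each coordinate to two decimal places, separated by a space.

A=(0,0), D=(8.00,0)
B = A + 1.00·(cos21°, sin21°) = (0.9336, 0.3584)
|BD| = 7.0755
circle(B,3.00) ∩ circle(D,7.00): a=0.7111, h=2.9145
  candidates: C₊=(1.7914,3.2331) cross=20.622; C₋=(1.4961,-2.5884) cross=-20.622
  mode - wants cross < 0 → take C=(1.4961,-2.5884) (cross=-20.622)
ex = (C−B)/|BC| = (0.1875,-0.9823); ey = (0.9823,0.1875)
P = B + 1.98·ex + -1.28·ey = (0.0476,-1.8265)

0.05 -1.83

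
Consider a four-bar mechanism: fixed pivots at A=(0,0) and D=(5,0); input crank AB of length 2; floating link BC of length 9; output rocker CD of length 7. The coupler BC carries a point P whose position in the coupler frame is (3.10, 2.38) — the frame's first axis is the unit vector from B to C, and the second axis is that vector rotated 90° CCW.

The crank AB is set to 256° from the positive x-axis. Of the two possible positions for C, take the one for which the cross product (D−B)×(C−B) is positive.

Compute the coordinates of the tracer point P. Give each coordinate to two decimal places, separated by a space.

A=(0,0), D=(5.00,0)
B = A + 2.00·(cos256°, sin256°) = (-0.4838, -1.9406)
|BD| = 5.8171
circle(B,9.00) ∩ circle(D,7.00): a=5.6591, h=6.9982
  candidates: C₊=(2.5164,6.5446) cross=40.709; C₋=(7.1857,-6.6500) cross=-40.709
  mode + wants cross > 0 → take C=(2.5164,6.5446) (cross=40.709)
ex = (C−B)/|BC| = (0.3334,0.9428); ey = (-0.9428,0.3334)
P = B + 3.10·ex + 2.38·ey = (-1.6943,1.7755)

-1.69 1.78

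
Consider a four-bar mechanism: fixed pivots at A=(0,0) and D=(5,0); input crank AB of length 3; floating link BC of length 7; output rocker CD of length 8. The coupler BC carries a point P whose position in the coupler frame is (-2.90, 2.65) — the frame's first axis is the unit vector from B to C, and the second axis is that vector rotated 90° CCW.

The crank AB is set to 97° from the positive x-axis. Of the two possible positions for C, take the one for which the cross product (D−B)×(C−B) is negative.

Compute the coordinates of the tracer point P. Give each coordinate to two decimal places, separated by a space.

A=(0,0), D=(5.00,0)
B = A + 3.00·(cos97°, sin97°) = (-0.3656, 2.9776)
|BD| = 6.1365
circle(B,7.00) ∩ circle(D,8.00): a=1.8460, h=6.7522
  candidates: C₊=(4.5249,7.9859) cross=41.435; C₋=(-2.0279,-3.8221) cross=-41.435
  mode - wants cross < 0 → take C=(-2.0279,-3.8221) (cross=-41.435)
ex = (C−B)/|BC| = (-0.2375,-0.9714); ey = (0.9714,-0.2375)
P = B + -2.90·ex + 2.65·ey = (2.8973,5.1654)

2.90 5.17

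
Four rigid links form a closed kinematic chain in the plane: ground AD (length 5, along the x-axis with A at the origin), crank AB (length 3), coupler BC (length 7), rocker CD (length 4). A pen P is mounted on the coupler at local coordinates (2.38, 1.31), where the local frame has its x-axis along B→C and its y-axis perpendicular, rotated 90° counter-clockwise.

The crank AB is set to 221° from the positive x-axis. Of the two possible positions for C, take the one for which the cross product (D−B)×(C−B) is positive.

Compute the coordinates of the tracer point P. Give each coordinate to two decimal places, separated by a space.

-1.59 0.66

A=(0,0), D=(5.00,0)
B = A + 3.00·(cos221°, sin221°) = (-2.2641, -1.9682)
|BD| = 7.5260
circle(B,7.00) ∩ circle(D,4.00): a=5.9554, h=3.6787
  candidates: C₊=(2.5220,3.1400) cross=27.686; C₋=(4.4461,-3.9615) cross=-27.686
  mode + wants cross > 0 → take C=(2.5220,3.1400) (cross=27.686)
ex = (C−B)/|BC| = (0.6837,0.7297); ey = (-0.7297,0.6837)
P = B + 2.38·ex + 1.31·ey = (-1.5928,0.6643)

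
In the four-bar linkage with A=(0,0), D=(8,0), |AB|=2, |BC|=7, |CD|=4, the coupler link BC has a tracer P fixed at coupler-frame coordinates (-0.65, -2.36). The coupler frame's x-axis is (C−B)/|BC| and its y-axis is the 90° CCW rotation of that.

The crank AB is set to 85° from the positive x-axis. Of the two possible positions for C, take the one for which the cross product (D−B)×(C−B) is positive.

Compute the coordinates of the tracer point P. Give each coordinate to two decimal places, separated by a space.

0.17 -0.46

A=(0,0), D=(8.00,0)
B = A + 2.00·(cos85°, sin85°) = (0.1743, 1.9924)
|BD| = 8.0753
circle(B,7.00) ∩ circle(D,4.00): a=6.0809, h=3.4673
  candidates: C₊=(6.9227,3.8522) cross=28.000; C₋=(5.2118,-2.8681) cross=-28.000
  mode + wants cross > 0 → take C=(6.9227,3.8522) (cross=28.000)
ex = (C−B)/|BC| = (0.9641,0.2657); ey = (-0.2657,0.9641)
P = B + -0.65·ex + -2.36·ey = (0.1747,-0.4555)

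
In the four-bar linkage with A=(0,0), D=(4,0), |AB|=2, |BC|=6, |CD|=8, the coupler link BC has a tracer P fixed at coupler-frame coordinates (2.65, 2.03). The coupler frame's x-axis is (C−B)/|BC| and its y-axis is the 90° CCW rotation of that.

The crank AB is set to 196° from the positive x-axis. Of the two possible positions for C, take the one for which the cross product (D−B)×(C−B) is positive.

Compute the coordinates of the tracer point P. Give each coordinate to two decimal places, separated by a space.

-3.92 2.12

A=(0,0), D=(4.00,0)
B = A + 2.00·(cos196°, sin196°) = (-1.9225, -0.5513)
|BD| = 5.9481
circle(B,6.00) ∩ circle(D,8.00): a=0.6204, h=5.9678
  candidates: C₊=(-1.8579,5.4484) cross=35.497; C₋=(-0.7517,-6.4359) cross=-35.497
  mode + wants cross > 0 → take C=(-1.8579,5.4484) (cross=35.497)
ex = (C−B)/|BC| = (0.0108,0.9999); ey = (-0.9999,0.0108)
P = B + 2.65·ex + 2.03·ey = (-3.9239,2.1204)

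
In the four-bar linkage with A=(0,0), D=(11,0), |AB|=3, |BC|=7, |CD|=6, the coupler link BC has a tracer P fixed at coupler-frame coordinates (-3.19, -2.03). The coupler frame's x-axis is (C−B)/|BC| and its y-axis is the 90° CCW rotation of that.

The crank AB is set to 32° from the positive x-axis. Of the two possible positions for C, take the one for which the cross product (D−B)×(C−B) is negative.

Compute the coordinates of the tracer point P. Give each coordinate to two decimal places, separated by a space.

-0.96 3.00

A=(0,0), D=(11.00,0)
B = A + 3.00·(cos32°, sin32°) = (2.5441, 1.5898)
|BD| = 8.6040
circle(B,7.00) ∩ circle(D,6.00): a=5.0575, h=4.8396
  candidates: C₊=(8.4087,5.4116) cross=41.640; C₋=(6.6203,-4.1010) cross=-41.640
  mode - wants cross < 0 → take C=(6.6203,-4.1010) (cross=-41.640)
ex = (C−B)/|BC| = (0.5823,-0.8130); ey = (0.8130,0.5823)
P = B + -3.19·ex + -2.03·ey = (-0.9637,3.0010)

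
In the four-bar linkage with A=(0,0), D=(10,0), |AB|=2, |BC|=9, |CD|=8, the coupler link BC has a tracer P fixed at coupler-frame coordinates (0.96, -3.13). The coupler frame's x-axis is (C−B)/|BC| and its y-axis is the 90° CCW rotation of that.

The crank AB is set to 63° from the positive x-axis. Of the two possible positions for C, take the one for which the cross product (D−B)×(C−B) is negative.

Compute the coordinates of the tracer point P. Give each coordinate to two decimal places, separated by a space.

-1.45 -0.49

A=(0,0), D=(10.00,0)
B = A + 2.00·(cos63°, sin63°) = (0.9080, 1.7820)
|BD| = 9.2650
circle(B,9.00) ∩ circle(D,8.00): a=5.5499, h=7.0851
  candidates: C₊=(7.7170,7.6673) cross=65.643; C₋=(4.9916,-6.2382) cross=-65.643
  mode - wants cross < 0 → take C=(4.9916,-6.2382) (cross=-65.643)
ex = (C−B)/|BC| = (0.4537,-0.8911); ey = (0.8911,0.4537)
P = B + 0.96·ex + -3.13·ey = (-1.4457,-0.4937)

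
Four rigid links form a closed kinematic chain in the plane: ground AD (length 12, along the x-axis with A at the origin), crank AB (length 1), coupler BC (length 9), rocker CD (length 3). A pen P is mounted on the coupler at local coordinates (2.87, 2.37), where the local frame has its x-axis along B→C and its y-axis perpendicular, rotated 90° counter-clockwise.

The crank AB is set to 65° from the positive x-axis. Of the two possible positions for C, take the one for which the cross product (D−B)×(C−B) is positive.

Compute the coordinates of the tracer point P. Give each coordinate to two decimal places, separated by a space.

3.13 3.46

A=(0,0), D=(12.00,0)
B = A + 1.00·(cos65°, sin65°) = (0.4226, 0.9063)
|BD| = 11.6128
circle(B,9.00) ∩ circle(D,3.00): a=8.9064, h=1.2944
  candidates: C₊=(9.4029,1.5017) cross=15.032; C₋=(9.2009,-1.0793) cross=-15.032
  mode + wants cross > 0 → take C=(9.4029,1.5017) (cross=15.032)
ex = (C−B)/|BC| = (0.9978,0.0662); ey = (-0.0662,0.9978)
P = B + 2.87·ex + 2.37·ey = (3.1295,3.4610)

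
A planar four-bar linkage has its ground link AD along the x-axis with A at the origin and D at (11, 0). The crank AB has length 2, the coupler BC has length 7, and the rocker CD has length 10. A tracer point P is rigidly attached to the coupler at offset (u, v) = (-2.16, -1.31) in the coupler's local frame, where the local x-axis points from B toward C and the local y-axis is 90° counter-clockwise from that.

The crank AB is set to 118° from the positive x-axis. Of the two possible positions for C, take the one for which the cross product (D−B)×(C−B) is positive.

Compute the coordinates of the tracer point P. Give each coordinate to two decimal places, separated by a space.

A=(0,0), D=(11.00,0)
B = A + 2.00·(cos118°, sin118°) = (-0.9389, 1.7659)
|BD| = 12.0688
circle(B,7.00) ∩ circle(D,10.00): a=3.9215, h=5.7984
  candidates: C₊=(3.7888,6.9281) cross=69.980; C₋=(2.0920,-4.5439) cross=-69.980
  mode + wants cross > 0 → take C=(3.7888,6.9281) (cross=69.980)
ex = (C−B)/|BC| = (0.6754,0.7375); ey = (-0.7375,0.6754)
P = B + -2.16·ex + -1.31·ey = (-1.4317,-0.7118)

-1.43 -0.71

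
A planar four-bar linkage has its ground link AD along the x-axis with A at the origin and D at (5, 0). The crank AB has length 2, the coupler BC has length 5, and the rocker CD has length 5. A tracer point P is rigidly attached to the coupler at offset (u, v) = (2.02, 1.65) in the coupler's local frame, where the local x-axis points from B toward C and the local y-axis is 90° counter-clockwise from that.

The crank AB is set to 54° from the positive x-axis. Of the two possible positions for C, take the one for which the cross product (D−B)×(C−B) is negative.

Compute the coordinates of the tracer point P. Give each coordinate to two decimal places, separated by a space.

A=(0,0), D=(5.00,0)
B = A + 2.00·(cos54°, sin54°) = (1.1756, 1.6180)
|BD| = 4.1526
circle(B,5.00) ∩ circle(D,5.00): a=2.0763, h=4.5485
  candidates: C₊=(4.8601,4.9980) cross=18.888; C₋=(1.3155,-3.3800) cross=-18.888
  mode - wants cross < 0 → take C=(1.3155,-3.3800) (cross=-18.888)
ex = (C−B)/|BC| = (0.0280,-0.9996); ey = (0.9996,0.0280)
P = B + 2.02·ex + 1.65·ey = (2.8815,-0.3550)

2.88 -0.35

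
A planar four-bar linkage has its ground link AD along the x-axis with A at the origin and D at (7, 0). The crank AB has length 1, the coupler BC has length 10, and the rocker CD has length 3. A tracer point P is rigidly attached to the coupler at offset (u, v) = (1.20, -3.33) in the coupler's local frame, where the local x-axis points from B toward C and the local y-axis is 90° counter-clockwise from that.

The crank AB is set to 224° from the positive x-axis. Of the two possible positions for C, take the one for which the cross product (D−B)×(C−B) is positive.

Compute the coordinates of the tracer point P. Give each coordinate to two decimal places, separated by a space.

1.46 -3.49

A=(0,0), D=(7.00,0)
B = A + 1.00·(cos224°, sin224°) = (-0.7193, -0.6947)
|BD| = 7.7505
circle(B,10.00) ∩ circle(D,3.00): a=9.7458, h=2.2403
  candidates: C₊=(8.7865,2.4101) cross=17.363; C₋=(9.1881,-2.0524) cross=-17.363
  mode + wants cross > 0 → take C=(8.7865,2.4101) (cross=17.363)
ex = (C−B)/|BC| = (0.9506,0.3105); ey = (-0.3105,0.9506)
P = B + 1.20·ex + -3.33·ey = (1.4552,-3.4875)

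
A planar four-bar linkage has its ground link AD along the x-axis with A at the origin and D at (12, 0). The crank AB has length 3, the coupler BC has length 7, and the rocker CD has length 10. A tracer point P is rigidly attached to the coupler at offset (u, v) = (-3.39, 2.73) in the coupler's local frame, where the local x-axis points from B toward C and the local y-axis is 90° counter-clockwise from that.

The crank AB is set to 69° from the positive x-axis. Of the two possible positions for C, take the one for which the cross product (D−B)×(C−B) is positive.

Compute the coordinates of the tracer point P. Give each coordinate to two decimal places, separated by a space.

-3.24 2.20

A=(0,0), D=(12.00,0)
B = A + 3.00·(cos69°, sin69°) = (1.0751, 2.8007)
|BD| = 11.2782
circle(B,7.00) ∩ circle(D,10.00): a=3.3781, h=6.1309
  candidates: C₊=(5.8699,7.9007) cross=69.146; C₋=(2.8249,-3.9770) cross=-69.146
  mode + wants cross > 0 → take C=(5.8699,7.9007) (cross=69.146)
ex = (C−B)/|BC| = (0.6850,0.7286); ey = (-0.7286,0.6850)
P = B + -3.39·ex + 2.73·ey = (-3.2359,2.2008)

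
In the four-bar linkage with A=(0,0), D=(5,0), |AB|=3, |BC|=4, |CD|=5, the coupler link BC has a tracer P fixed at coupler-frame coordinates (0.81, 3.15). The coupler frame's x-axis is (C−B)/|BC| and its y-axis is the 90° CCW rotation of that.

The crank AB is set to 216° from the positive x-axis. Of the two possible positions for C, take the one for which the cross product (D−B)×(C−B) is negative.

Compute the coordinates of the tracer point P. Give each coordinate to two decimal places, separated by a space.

-0.46 0.82

A=(0,0), D=(5.00,0)
B = A + 3.00·(cos216°, sin216°) = (-2.4271, -1.7634)
|BD| = 7.6335
circle(B,4.00) ∩ circle(D,5.00): a=3.2273, h=2.3632
  candidates: C₊=(0.1670,1.2815) cross=18.040; C₋=(1.2588,-3.3172) cross=-18.040
  mode - wants cross < 0 → take C=(1.2588,-3.3172) (cross=-18.040)
ex = (C−B)/|BC| = (0.9215,-0.3885); ey = (0.3885,0.9215)
P = B + 0.81·ex + 3.15·ey = (-0.4570,0.8246)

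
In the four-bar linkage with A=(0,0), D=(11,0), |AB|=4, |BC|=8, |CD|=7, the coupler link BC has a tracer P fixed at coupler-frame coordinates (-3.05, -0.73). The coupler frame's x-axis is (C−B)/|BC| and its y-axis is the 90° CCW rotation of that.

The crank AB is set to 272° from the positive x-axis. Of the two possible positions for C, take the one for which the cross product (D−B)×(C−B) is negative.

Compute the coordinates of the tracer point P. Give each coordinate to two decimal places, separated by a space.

A=(0,0), D=(11.00,0)
B = A + 4.00·(cos272°, sin272°) = (0.1396, -3.9976)
|BD| = 11.5728
circle(B,8.00) ∩ circle(D,7.00): a=6.4345, h=4.7537
  candidates: C₊=(4.5359,2.6862) cross=55.014; C₋=(7.8200,-6.2360) cross=-55.014
  mode - wants cross < 0 → take C=(7.8200,-6.2360) (cross=-55.014)
ex = (C−B)/|BC| = (0.9601,-0.2798); ey = (0.2798,0.9601)
P = B + -3.05·ex + -0.73·ey = (-2.9928,-3.8450)

-2.99 -3.84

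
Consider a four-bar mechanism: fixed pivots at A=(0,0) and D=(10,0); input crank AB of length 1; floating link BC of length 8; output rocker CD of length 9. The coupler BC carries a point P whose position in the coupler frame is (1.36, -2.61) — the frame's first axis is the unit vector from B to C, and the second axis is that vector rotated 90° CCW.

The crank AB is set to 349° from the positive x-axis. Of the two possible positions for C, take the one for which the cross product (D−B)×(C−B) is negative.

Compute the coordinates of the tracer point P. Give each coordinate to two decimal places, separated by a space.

-0.70 -2.61

A=(0,0), D=(10.00,0)
B = A + 1.00·(cos349°, sin349°) = (0.9816, -0.1908)
|BD| = 9.0204
circle(B,8.00) ∩ circle(D,9.00): a=3.5679, h=7.1603
  candidates: C₊=(4.3973,7.0434) cross=64.589; C₋=(4.7002,-7.2741) cross=-64.589
  mode - wants cross < 0 → take C=(4.7002,-7.2741) (cross=-64.589)
ex = (C−B)/|BC| = (0.4648,-0.8854); ey = (0.8854,0.4648)
P = B + 1.36·ex + -2.61·ey = (-0.6971,-2.6081)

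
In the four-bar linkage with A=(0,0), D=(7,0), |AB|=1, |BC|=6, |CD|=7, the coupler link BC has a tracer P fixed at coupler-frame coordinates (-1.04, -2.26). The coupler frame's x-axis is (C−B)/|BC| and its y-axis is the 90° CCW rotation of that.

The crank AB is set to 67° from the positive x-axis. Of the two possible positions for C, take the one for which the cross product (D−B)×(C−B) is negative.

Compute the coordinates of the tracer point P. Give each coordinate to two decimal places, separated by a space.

A=(0,0), D=(7.00,0)
B = A + 1.00·(cos67°, sin67°) = (0.3907, 0.9205)
|BD| = 6.6731
circle(B,6.00) ∩ circle(D,7.00): a=2.3625, h=5.5153
  candidates: C₊=(3.4914,6.0572) cross=36.804; C₋=(1.9698,-4.8680) cross=-36.804
  mode - wants cross < 0 → take C=(1.9698,-4.8680) (cross=-36.804)
ex = (C−B)/|BC| = (0.2632,-0.9647); ey = (0.9647,0.2632)
P = B + -1.04·ex + -2.26·ey = (-2.0633,1.3291)

-2.06 1.33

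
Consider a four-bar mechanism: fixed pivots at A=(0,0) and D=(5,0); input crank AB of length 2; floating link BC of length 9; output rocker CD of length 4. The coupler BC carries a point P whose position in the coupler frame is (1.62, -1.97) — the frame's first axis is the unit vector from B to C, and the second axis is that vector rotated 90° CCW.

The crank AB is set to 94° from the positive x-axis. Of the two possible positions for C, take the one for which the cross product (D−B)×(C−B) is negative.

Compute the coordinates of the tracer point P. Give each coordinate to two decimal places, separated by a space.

-0.04 -0.55

A=(0,0), D=(5.00,0)
B = A + 2.00·(cos94°, sin94°) = (-0.1395, 1.9951)
|BD| = 5.5132
circle(B,9.00) ∩ circle(D,4.00): a=8.6516, h=2.4800
  candidates: C₊=(8.8232,1.1762) cross=13.673; C₋=(7.0282,-3.4477) cross=-13.673
  mode - wants cross < 0 → take C=(7.0282,-3.4477) (cross=-13.673)
ex = (C−B)/|BC| = (0.7964,-0.6048); ey = (0.6048,0.7964)
P = B + 1.62·ex + -1.97·ey = (-0.0407,-0.5535)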